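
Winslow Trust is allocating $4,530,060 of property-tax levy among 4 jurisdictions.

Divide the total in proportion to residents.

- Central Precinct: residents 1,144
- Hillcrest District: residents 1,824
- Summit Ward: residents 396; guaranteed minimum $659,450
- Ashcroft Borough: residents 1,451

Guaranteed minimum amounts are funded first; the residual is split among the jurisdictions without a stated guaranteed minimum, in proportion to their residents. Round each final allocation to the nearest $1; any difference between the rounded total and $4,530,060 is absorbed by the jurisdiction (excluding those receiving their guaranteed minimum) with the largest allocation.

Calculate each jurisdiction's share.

Central Precinct: $1,002,032 | Hillcrest District: $1,597,645 | Summit Ward: $659,450 | Ashcroft Borough: $1,270,933

Minimums first: Summit Ward $659,450. Remaining pool $3,870,610.
Remaining pool split over remaining residents 4,419: Central Precinct 1,002,031.65 → $1,002,032; Hillcrest District 1,597,644.86 → $1,597,645; Ashcroft Borough 1,270,933.49 → $1,270,933.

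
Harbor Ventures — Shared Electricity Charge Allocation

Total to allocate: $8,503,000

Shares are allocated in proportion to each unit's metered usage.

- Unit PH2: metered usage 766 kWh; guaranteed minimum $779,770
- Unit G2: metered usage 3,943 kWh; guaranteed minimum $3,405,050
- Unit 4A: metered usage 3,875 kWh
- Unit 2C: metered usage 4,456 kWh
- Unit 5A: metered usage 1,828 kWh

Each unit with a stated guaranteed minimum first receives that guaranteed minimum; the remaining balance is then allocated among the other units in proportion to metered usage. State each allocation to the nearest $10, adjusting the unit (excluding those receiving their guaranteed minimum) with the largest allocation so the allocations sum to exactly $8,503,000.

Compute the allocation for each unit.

Minimums first: Unit PH2 $779,770; Unit G2 $3,405,050. Balance $4,318,180.
Balance split over remaining metered usage 10,159: Unit 4A 1,647,105.77 → $1,647,110; Unit 2C 1,894,065.37 → $1,894,070; Unit 5A 777,008.86 → $777,010.
Rounding difference −$10 applied to Unit 2C → $1,894,060.

Unit PH2: $779,770; Unit G2: $3,405,050; Unit 4A: $1,647,110; Unit 2C: $1,894,060; Unit 5A: $777,010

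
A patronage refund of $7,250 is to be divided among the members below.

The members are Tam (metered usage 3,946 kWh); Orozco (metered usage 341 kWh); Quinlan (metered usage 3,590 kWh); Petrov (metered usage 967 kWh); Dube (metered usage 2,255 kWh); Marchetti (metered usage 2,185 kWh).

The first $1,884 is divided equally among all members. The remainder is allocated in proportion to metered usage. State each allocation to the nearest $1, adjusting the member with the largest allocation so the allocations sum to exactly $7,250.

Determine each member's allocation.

Tam: $1,907 | Orozco: $452 | Quinlan: $1,764 | Petrov: $705 | Dube: $1,225 | Marchetti: $1,197

$1,884 shared equally gives $314 per member.
Remainder $5,366 by metered usage (total 13,284): Tam 1,593.97 → $1,594; Orozco 137.75 → $138; Quinlan 1,450.16 → $1,450; Petrov 390.61 → $391; Dube 910.90 → $911; Marchetti 882.62 → $883.
Rounding difference −$1 on remainder applied to Tam.
Totals: Tam $314 + $1,593 = $1,907; Orozco $314 + $138 = $452; Quinlan $314 + $1,450 = $1,764; Petrov $314 + $391 = $705; Dube $314 + $911 = $1,225; Marchetti $314 + $883 = $1,197.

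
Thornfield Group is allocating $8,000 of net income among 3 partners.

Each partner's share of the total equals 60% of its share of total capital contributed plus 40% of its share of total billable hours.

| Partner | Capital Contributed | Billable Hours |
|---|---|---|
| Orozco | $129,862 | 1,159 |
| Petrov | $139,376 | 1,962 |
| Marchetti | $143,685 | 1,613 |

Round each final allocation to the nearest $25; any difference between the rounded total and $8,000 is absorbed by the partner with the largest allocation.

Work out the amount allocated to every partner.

Orozco: $2,300 · Petrov: $2,950 · Marchetti: $2,750

Capital contributed total 412,923; billable hours total 4,734.
Blended shares (60% capital contributed + 40% billable hours): Orozco 0.2866; Petrov 0.3683; Marchetti 0.3451.
Pro-rata amounts: Orozco 2,293.01; Petrov 2,946.40; Marchetti 2,760.58.
Rounded to nearest $25: Orozco $2,300; Petrov $2,950; Marchetti $2,750. Sum = $8,000.
No rounding difference to absorb.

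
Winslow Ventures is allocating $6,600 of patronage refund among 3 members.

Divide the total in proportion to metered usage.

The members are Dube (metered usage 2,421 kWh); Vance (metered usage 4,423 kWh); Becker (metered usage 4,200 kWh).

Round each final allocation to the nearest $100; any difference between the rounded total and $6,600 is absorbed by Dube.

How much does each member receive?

Dube: $1,500 | Vance: $2,600 | Becker: $2,500

Total metered usage = 11,044.
Unrounded shares: Dube 2,421/11,044 × $6,600 = 1,446.81; Vance 4,423/11,044 × $6,600 = 2,643.23; Becker 4,200/11,044 × $6,600 = 2,509.96.
At nearest $100: Dube $1,400; Vance $2,600; Becker $2,500. Sum = $6,500.
Difference $6,600 − $6,500 = +$100 applied to Dube: Dube becomes $1,500.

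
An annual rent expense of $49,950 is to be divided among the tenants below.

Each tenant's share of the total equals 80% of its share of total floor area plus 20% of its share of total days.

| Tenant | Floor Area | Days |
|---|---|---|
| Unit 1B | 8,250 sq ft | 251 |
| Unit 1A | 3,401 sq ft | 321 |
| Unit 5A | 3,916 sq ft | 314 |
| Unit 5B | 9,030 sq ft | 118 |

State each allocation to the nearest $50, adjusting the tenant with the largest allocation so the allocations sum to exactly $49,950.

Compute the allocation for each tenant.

Floor area total 24,597; days total 1,004.
Blended shares (80% floor area + 20% days): Unit 1B 0.3183; Unit 1A 0.1746; Unit 5A 0.1899; Unit 5B 0.3172.
Proportional shares: Unit 1B 15,900.35; Unit 1A 8,719.24; Unit 5A 9,486.25; Unit 5B 15,844.16.
After rounding ($50): Unit 1B $15,900; Unit 1A $8,700; Unit 5A $9,500; Unit 5B $15,850. Sum = $49,950.
Rounded total matches; no reconciliation needed.

Unit 1B: $15,900; Unit 1A: $8,700; Unit 5A: $9,500; Unit 5B: $15,850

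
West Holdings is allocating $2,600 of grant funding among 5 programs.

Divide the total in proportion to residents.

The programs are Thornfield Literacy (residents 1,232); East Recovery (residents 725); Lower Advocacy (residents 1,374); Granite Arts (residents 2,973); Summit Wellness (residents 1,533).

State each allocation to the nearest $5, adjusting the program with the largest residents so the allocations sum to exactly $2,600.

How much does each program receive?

Sum of residents: 1,232 + 725 + 1,374 + 2,973 + 1,533 = 7,837.
Proportional shares: Thornfield Literacy 408.73; East Recovery 240.53; Lower Advocacy 455.84; Granite Arts 986.32; Summit Wellness 508.59.
After rounding ($5): Thornfield Literacy $410; East Recovery $240; Lower Advocacy $455; Granite Arts $985; Summit Wellness $510. Sum = $2,600.
Sum already equals the total — no adjustment.

Thornfield Literacy: $410 · East Recovery: $240 · Lower Advocacy: $455 · Granite Arts: $985 · Summit Wellness: $510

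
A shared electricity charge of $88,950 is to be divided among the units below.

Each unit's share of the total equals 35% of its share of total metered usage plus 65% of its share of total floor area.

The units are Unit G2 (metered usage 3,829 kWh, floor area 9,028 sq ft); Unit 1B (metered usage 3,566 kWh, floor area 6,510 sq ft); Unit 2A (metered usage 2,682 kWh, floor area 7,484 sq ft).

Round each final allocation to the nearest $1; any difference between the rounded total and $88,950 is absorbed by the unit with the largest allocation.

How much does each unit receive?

Totals — metered usage 10,077, floor area 23,022.
Composite weights (35% metered usage + 65% floor area): Unit G2 0.3879; Unit 1B 0.3077; Unit 2A 0.3045.
Pro-rata amounts: Unit G2 34,502.49; Unit 1B 27,366.25; Unit 2A 27,081.27.
At nearest $1: Unit G2 $34,502; Unit 1B $27,366; Unit 2A $27,081. Sum = $88,949.
Difference $88,950 − $88,949 = +$1 applied to largest allocation (Unit G2): Unit G2 becomes $34,503.

Unit G2: $34,503 · Unit 1B: $27,366 · Unit 2A: $27,081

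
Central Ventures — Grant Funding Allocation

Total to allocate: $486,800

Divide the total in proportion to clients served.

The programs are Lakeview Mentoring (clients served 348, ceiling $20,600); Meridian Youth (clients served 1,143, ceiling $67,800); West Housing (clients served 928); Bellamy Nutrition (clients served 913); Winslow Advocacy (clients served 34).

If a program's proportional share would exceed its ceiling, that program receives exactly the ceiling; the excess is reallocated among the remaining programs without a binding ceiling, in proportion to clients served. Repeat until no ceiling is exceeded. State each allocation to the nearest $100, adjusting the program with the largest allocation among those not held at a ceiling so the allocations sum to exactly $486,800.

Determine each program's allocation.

Lakeview Mentoring: $20,600; Meridian Youth: $67,800; West Housing: $197,200; Bellamy Nutrition: $194,000; Winslow Advocacy: $7,200

Combined clients served = 3,366.
Unconstrained shares: Lakeview Mentoring 50,328.70; Meridian Youth 165,303.74; West Housing 134,209.86; Bellamy Nutrition 132,040.52; Winslow Advocacy 4,917.17.
Held at cap: Lakeview Mentoring ($20,600), Meridian Youth ($67,800); residual $398,400 reallocated over remaining clients served 1,875.
Remaining shares: West Housing 197,181.44 → $197,200; Bellamy Nutrition 193,994.24 → $194,000; Winslow Advocacy 7,224.32 → $7,200.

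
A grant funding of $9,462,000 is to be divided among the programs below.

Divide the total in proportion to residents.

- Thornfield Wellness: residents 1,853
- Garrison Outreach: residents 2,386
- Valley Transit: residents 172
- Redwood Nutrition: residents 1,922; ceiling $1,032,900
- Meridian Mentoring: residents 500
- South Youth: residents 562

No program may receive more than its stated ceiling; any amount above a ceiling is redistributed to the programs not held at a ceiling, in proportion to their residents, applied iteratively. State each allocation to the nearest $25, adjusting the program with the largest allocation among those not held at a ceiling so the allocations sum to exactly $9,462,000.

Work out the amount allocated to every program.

Thornfield Wellness: $2,853,850 | Garrison Outreach: $3,674,750 | Valley Transit: $264,900 | Redwood Nutrition: $1,032,900 | Meridian Mentoring: $770,050 | South Youth: $865,550

Sum of residents: 7,395.
Pro-rata shares before constraints: Thornfield Wellness 2,370,937.93; Garrison Outreach 3,052,918.46; Valley Transit 220,076.27; Redwood Nutrition 2,459,224.34; Meridian Mentoring 639,756.59; South Youth 719,086.41.
Capped: Redwood Nutrition ($1,032,900); residual $8,429,100 reallocated over remaining residents 5,473.
Remaining shares: Thornfield Wellness 2,853,850.23 → $2,853,850; Garrison Outreach 3,674,736.45 → $3,674,725; Valley Transit 264,901.37 → $264,900; Meridian Mentoring 770,062.12 → $770,050; South Youth 865,549.83 → $865,550.
Rounding difference +$25 applied to Garrison Outreach → $3,674,750.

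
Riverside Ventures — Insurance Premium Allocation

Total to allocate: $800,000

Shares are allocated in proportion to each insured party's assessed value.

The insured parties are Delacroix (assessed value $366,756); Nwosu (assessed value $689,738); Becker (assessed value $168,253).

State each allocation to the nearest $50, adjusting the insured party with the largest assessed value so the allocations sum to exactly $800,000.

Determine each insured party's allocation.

Total assessed value = 366,756 + 689,738 + 168,253 = 1,224,747.
Unrounded shares: Delacroix 239,563.60; Nwosu 450,534.19; Becker 109,902.21.
Rounded to nearest $50: Delacroix $239,550; Nwosu $450,550; Becker $109,900. Sum = $800,000.
No rounding difference to absorb.

Delacroix: $239,550 | Nwosu: $450,550 | Becker: $109,900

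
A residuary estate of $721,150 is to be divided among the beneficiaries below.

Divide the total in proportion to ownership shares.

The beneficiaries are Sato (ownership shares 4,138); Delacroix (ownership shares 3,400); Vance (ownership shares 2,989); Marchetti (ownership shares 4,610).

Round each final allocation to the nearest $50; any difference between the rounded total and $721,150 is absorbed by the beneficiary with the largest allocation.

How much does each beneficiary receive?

Sum of ownership shares: 15,137.
Pro-rata amounts: Sato 4,138/15,137 × $721,150 = 197,140.69; Delacroix 3,400/15,137 × $721,150 = 161,981.24; Vance 2,989/15,137 × $721,150 = 142,400.56; Marchetti 4,610/15,137 × $721,150 = 219,627.50.
After rounding ($50): Sato $197,150; Delacroix $162,000; Vance $142,400; Marchetti $219,650. Sum = $721,200.
Difference $721,150 − $721,200 = −$50 applied to largest allocation (Marchetti): Marchetti becomes $219,600.

Sato: $197,150; Delacroix: $162,000; Vance: $142,400; Marchetti: $219,600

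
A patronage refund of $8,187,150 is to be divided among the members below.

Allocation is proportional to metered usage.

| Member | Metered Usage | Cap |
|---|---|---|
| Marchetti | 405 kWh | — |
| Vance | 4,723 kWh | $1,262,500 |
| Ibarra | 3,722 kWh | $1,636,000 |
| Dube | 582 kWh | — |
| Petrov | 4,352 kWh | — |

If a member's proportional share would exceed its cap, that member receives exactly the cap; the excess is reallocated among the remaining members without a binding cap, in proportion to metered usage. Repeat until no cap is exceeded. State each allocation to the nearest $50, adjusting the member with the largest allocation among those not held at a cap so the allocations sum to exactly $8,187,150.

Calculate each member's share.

Total metered usage = 13,784.
Pro-rata shares before constraints: Marchetti 240,553.96; Vance 2,805,274.92; Ibarra 2,210,720.57; Dube 345,684.95; Petrov 2,584,915.61.
Cap binds for Vance ($1,262,500), Ibarra ($1,636,000); residual $5,288,650 reallocated over remaining metered usage 5,339.
Remaining shares: Marchetti 401,180.60 → $401,200; Dube 576,511.39 → $576,500; Petrov 4,310,958.01 → $4,310,950.

Marchetti: $401,200; Vance: $1,262,500; Ibarra: $1,636,000; Dube: $576,500; Petrov: $4,310,950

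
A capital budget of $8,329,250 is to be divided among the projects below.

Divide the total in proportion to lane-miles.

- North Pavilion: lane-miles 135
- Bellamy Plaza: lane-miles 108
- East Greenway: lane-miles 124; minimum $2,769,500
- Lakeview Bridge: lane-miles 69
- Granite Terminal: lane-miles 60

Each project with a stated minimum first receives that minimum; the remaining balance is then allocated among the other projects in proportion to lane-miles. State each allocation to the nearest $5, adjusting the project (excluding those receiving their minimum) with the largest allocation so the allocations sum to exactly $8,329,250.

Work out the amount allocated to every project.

North Pavilion: $2,017,650; Bellamy Plaza: $1,614,120; East Greenway: $2,769,500; Lakeview Bridge: $1,031,245; Granite Terminal: $896,735

Guaranteed amounts: East Greenway $2,769,500. Residual $5,559,750.
Residual split over remaining lane-miles 372: North Pavilion 2,017,651.21 → $2,017,650; Bellamy Plaza 1,614,120.97 → $1,614,120; Lakeview Bridge 1,031,243.95 → $1,031,245; Granite Terminal 896,733.87 → $896,735.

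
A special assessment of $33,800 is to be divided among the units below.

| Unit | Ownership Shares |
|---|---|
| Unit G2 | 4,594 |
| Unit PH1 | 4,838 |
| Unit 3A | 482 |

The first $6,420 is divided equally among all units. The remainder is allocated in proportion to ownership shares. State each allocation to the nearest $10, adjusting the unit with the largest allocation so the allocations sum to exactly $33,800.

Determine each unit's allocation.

First tranche $6,420 split equally: $2,140 each.
Remainder $27,380 by ownership shares (total 9,914): Unit G2 12,687.48 → $12,690; Unit PH1 13,361.35 → $13,360; Unit 3A 1,331.16 → $1,330.
Totals: Unit G2 $2,140 + $12,690 = $14,830; Unit PH1 $2,140 + $13,360 = $15,500; Unit 3A $2,140 + $1,330 = $3,470.

Unit G2: $14,830 · Unit PH1: $15,500 · Unit 3A: $3,470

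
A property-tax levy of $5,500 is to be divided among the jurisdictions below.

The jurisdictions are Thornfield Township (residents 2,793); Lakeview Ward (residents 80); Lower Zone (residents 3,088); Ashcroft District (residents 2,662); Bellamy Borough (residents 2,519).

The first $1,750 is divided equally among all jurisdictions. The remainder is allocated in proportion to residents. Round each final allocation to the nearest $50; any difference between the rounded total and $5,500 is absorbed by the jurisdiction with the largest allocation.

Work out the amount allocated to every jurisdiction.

Equal tier: $1,750 ÷ 5 = $350 apiece.
Remainder $3,750 by residents (total 11,142): Thornfield Township 940.02 → $950; Lakeview Ward 26.93 → $50; Lower Zone 1,039.31 → $1,050; Ashcroft District 895.93 → $900; Bellamy Borough 847.81 → $850.
Rounding difference −$50 on remainder applied to Lower Zone.
Totals: Thornfield Township $350 + $950 = $1,300; Lakeview Ward $350 + $50 = $400; Lower Zone $350 + $1,000 = $1,350; Ashcroft District $350 + $900 = $1,250; Bellamy Borough $350 + $850 = $1,200.

Thornfield Township: $1,300; Lakeview Ward: $400; Lower Zone: $1,350; Ashcroft District: $1,250; Bellamy Borough: $1,200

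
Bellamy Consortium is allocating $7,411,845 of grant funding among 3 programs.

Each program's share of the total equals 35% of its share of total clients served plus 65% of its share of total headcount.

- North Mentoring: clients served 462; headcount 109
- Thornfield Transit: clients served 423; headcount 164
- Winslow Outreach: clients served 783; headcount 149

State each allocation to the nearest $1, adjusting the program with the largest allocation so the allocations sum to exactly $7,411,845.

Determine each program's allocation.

North Mentoring: $1,962,904 · Thornfield Transit: $2,530,149 · Winslow Outreach: $2,918,792

Totals — clients served 1,668, headcount 422.
Blended shares (35% clients served + 65% headcount): North Mentoring 0.2648; Thornfield Transit 0.3414; Winslow Outreach 0.3938.
Raw shares: North Mentoring 1,962,904.42; Thornfield Transit 2,530,149.12; Winslow Outreach 2,918,791.46.
After rounding ($1): North Mentoring $1,962,904; Thornfield Transit $2,530,149; Winslow Outreach $2,918,791. Sum = $7,411,844.
Difference $7,411,845 − $7,411,844 = +$1 applied to largest allocation (Winslow Outreach): Winslow Outreach becomes $2,918,792.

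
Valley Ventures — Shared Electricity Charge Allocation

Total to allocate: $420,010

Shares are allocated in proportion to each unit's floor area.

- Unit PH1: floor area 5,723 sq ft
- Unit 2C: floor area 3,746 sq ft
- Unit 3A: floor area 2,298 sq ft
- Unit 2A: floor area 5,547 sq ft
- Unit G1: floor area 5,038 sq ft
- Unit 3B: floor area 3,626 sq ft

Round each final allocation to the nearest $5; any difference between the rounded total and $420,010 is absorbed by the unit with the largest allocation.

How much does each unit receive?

Sum of floor area: 25,978.
Raw shares: Unit PH1 5,723/25,978 × $420,010 = 92,528.96; Unit 2C 3,746/25,978 × $420,010 = 60,565.00; Unit 3A 2,298/25,978 × $420,010 = 37,153.86; Unit 2A 5,547/25,978 × $420,010 = 89,683.40; Unit G1 5,038/25,978 × $420,010 = 81,453.94; Unit 3B 3,626/25,978 × $420,010 = 58,624.85.
After rounding ($5): Unit PH1 $92,530; Unit 2C $60,565; Unit 3A $37,155; Unit 2A $89,685; Unit G1 $81,455; Unit 3B $58,625. Sum = $420,015.
Difference $420,010 − $420,015 = −$5 applied to largest allocation (Unit PH1): Unit PH1 becomes $92,525.

Unit PH1: $92,525; Unit 2C: $60,565; Unit 3A: $37,155; Unit 2A: $89,685; Unit G1: $81,455; Unit 3B: $58,625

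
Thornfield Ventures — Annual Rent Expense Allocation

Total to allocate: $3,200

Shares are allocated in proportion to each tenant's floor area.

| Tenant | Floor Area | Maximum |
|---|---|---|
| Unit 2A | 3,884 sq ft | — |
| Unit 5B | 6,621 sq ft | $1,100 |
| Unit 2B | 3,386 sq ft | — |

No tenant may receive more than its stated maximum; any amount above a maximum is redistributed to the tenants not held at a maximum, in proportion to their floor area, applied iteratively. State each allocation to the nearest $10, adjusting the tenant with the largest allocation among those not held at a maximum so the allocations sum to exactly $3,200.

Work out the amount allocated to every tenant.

Unit 2A: $1,120; Unit 5B: $1,100; Unit 2B: $980

Combined floor area = 13,891.
Unconstrained shares: Unit 2A 894.74; Unit 5B 1,525.25; Unit 2B 780.02.
Held at cap: Unit 5B ($1,100); residual $2,100 reallocated over remaining floor area 7,270.
Redistributed shares: Unit 2A 1,121.93 → $1,120; Unit 2B 978.07 → $980.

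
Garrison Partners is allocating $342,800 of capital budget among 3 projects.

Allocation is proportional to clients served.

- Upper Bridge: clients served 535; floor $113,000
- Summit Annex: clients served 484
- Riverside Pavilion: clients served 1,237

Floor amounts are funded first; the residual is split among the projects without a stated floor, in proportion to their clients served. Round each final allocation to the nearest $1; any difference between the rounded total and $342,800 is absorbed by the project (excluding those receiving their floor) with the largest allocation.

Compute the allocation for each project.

Guaranteed amounts: Upper Bridge $113,000. Residual $229,800.
Residual split over remaining clients served 1,721: Summit Annex 64,627.08 → $64,627; Riverside Pavilion 165,172.92 → $165,173.

Upper Bridge: $113,000 · Summit Annex: $64,627 · Riverside Pavilion: $165,173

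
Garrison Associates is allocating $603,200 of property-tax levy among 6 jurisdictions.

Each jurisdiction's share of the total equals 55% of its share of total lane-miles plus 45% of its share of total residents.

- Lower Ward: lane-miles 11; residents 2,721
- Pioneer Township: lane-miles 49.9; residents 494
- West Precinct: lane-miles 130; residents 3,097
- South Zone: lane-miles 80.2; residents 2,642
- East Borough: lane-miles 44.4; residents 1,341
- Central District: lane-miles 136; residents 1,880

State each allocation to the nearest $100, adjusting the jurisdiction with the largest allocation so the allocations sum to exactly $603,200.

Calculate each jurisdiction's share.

Totals — lane-miles 451.5, residents 12,175.
Blended shares (55% lane-miles + 45% residents): Lower Ward 0.1140; Pioneer Township 0.0790; West Precinct 0.2728; South Zone 0.1953; East Borough 0.1037; Central District 0.2352.
Pro-rata amounts: Lower Ward 68,747.08; Pioneer Township 47,679.94; West Precinct 164,570.57; South Zone 117,833.61; East Borough 62,522.32; Central District 141,846.49.
After rounding ($100): Lower Ward $68,700; Pioneer Township $47,700; West Precinct $164,600; South Zone $117,800; East Borough $62,500; Central District $141,800. Sum = $603,100.
Difference $603,200 − $603,100 = +$100 applied to largest allocation (West Precinct): West Precinct becomes $164,700.

Lower Ward: $68,700 | Pioneer Township: $47,700 | West Precinct: $164,700 | South Zone: $117,800 | East Borough: $62,500 | Central District: $141,800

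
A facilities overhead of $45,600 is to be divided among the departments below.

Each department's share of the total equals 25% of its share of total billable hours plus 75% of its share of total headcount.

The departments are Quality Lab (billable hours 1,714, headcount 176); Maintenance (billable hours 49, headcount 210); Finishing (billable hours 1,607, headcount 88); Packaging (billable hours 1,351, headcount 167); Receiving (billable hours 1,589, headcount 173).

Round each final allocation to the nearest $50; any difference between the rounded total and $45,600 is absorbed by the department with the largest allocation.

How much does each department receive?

Totals — billable hours 6,310, headcount 814.
Combined weights (25% billable hours + 75% headcount): Quality Lab 0.2301; Maintenance 0.1954; Finishing 0.1447; Packaging 0.2074; Receiving 0.2224.
Pro-rata amounts: Quality Lab 10,491.20; Maintenance 8,911.62; Finishing 6,600.59; Packaging 9,457.25; Receiving 10,139.33.
After rounding ($50): Quality Lab $10,500; Maintenance $8,900; Finishing $6,600; Packaging $9,450; Receiving $10,150. Sum = $45,600.
No rounding difference to absorb.

Quality Lab: $10,500 · Maintenance: $8,900 · Finishing: $6,600 · Packaging: $9,450 · Receiving: $10,150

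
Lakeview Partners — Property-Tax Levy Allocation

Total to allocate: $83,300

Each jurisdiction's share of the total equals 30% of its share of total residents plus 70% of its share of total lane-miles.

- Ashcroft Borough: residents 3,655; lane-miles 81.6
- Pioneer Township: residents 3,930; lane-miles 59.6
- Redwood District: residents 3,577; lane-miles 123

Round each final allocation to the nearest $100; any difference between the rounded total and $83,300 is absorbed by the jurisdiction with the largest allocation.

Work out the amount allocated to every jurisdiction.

Totals — residents 11,162, lane-miles 264.2.
Blended shares (30% residents + 70% lane-miles): Ashcroft Borough 0.3144; Pioneer Township 0.2635; Redwood District 0.4220.
Pro-rata amounts: Ashcroft Borough 26,192.43; Pioneer Township 21,952.62; Redwood District 35,154.95.
After rounding ($100): Ashcroft Borough $26,200; Pioneer Township $22,000; Redwood District $35,200. Sum = $83,400.
Difference $83,300 − $83,400 = −$100 applied to largest allocation (Redwood District): Redwood District becomes $35,100.

Ashcroft Borough: $26,200 | Pioneer Township: $22,000 | Redwood District: $35,100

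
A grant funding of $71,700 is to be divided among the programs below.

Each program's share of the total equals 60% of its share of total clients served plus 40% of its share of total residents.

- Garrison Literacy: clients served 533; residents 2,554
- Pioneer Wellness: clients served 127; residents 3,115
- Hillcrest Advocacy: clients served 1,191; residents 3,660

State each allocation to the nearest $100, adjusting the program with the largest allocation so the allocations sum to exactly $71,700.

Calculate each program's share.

Clients served total 1,851; residents total 9,329.
Blended shares (60% clients served + 40% residents): Garrison Literacy 0.2823; Pioneer Wellness 0.1747; Hillcrest Advocacy 0.5430.
Proportional shares: Garrison Literacy 20,239.44; Pioneer Wellness 12,528.07; Hillcrest Advocacy 38,932.50.
At nearest $100: Garrison Literacy $20,200; Pioneer Wellness $12,500; Hillcrest Advocacy $38,900. Sum = $71,600.
Difference $71,700 − $71,600 = +$100 applied to largest allocation (Hillcrest Advocacy): Hillcrest Advocacy becomes $39,000.

Garrison Literacy: $20,200 | Pioneer Wellness: $12,500 | Hillcrest Advocacy: $39,000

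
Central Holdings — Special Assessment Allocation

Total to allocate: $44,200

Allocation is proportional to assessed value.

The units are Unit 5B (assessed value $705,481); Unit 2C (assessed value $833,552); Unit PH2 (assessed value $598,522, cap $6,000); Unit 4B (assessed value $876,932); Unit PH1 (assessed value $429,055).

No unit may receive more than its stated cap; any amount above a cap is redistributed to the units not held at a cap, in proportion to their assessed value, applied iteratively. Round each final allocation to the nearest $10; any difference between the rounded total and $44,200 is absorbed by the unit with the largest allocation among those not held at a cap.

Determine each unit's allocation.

Combined assessed value = 3,443,542.
Pro-rata shares before constraints: Unit 5B 9,055.29; Unit 2C 10,699.16; Unit PH2 7,682.40; Unit 4B 11,255.97; Unit PH1 5,507.19.
Capped: Unit PH2 ($6,000); remaining pool $38,200 reallocated over remaining assessed value 2,845,020.
Remaining shares: Unit 5B 9,472.47 → $9,470; Unit 2C 11,192.08 → $11,190; Unit 4B 11,774.54 → $11,770; Unit PH1 5,760.91 → $5,760.
Rounding difference +$10 applied to Unit 4B → $11,780.

Unit 5B: $9,470; Unit 2C: $11,190; Unit PH2: $6,000; Unit 4B: $11,780; Unit PH1: $5,760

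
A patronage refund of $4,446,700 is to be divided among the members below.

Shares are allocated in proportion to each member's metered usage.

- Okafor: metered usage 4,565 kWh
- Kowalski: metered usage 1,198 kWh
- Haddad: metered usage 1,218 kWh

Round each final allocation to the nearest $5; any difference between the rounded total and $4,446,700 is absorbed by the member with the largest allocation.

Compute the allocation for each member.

Okafor: $2,907,780 · Kowalski: $763,090 · Haddad: $775,830

Sum of metered usage: 6,981.
Raw shares: Okafor 4,565/6,981 × $4,446,700 = 2,907,776.18; Kowalski 1,198/6,981 × $4,446,700 = 763,092.19; Haddad 1,218/6,981 × $4,446,700 = 775,831.63.
Rounded to nearest $5: Okafor $2,907,775; Kowalski $763,090; Haddad $775,830. Sum = $4,446,695.
Difference $4,446,700 − $4,446,695 = +$5 applied to largest allocation (Okafor): Okafor becomes $2,907,780.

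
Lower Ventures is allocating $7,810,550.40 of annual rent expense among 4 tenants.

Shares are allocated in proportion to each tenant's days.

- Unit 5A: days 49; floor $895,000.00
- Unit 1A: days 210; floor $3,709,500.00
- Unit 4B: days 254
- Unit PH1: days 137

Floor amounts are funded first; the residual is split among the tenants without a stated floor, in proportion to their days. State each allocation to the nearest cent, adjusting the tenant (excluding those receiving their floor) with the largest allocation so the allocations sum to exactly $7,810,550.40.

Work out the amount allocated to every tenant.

Unit 5A: $895,000.00; Unit 1A: $3,709,500.00; Unit 4B: $2,082,702.82; Unit PH1: $1,123,347.58

Minimums first: Unit 5A $895,000.00; Unit 1A $3,709,500.00. Residual $3,206,050.40.
Residual split over remaining days 391: Unit 4B 2,082,702.8174 → $2,082,702.82; Unit PH1 1,123,347.5826 → $1,123,347.58.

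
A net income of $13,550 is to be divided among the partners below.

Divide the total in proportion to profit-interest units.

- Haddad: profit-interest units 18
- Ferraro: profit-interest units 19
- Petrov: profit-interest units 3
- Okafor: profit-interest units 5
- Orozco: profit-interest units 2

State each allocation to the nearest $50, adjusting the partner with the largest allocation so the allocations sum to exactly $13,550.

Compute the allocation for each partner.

Haddad: $5,200 · Ferraro: $5,450 · Petrov: $850 · Okafor: $1,450 · Orozco: $600

Profit-interest units total: 47.
Proportional shares: Haddad 18/47 × $13,550 = 5,189.36; Ferraro 19/47 × $13,550 = 5,477.66; Petrov 3/47 × $13,550 = 864.89; Okafor 5/47 × $13,550 = 1,441.49; Orozco 2/47 × $13,550 = 576.60.
At nearest $50: Haddad $5,200; Ferraro $5,500; Petrov $850; Okafor $1,450; Orozco $600. Sum = $13,600.
Difference $13,550 − $13,600 = −$50 applied to largest allocation (Ferraro): Ferraro becomes $5,450.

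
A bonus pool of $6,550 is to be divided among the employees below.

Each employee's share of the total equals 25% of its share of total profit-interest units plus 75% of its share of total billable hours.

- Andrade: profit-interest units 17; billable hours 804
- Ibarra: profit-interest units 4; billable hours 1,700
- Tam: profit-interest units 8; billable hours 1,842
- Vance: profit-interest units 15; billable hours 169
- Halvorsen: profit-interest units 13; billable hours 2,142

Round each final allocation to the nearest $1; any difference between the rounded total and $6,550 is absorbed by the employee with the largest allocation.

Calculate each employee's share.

Totals — profit-interest units 57, billable hours 6,657.
Composite weights (25% profit-interest units + 75% billable hours): Andrade 0.1651; Ibarra 0.2091; Tam 0.2426; Vance 0.0848; Halvorsen 0.2983.
Raw shares: Andrade 1,081.68; Ibarra 1,369.42; Tam 1,589.12; Vance 555.63; Halvorsen 1,954.14.
After rounding ($1): Andrade $1,082; Ibarra $1,369; Tam $1,589; Vance $556; Halvorsen $1,954. Sum = $6,550.
Rounded total matches; no reconciliation needed.

Andrade: $1,082 | Ibarra: $1,369 | Tam: $1,589 | Vance: $556 | Halvorsen: $1,954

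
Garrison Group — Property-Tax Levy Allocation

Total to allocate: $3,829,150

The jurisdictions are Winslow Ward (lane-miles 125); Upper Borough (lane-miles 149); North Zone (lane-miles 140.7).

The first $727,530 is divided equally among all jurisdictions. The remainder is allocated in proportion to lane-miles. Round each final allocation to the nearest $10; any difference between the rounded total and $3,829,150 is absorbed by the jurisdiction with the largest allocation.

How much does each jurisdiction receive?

$727,530 shared equally gives $242,510 per jurisdiction.
Remainder $3,101,620 by lane-miles (total 414.7): Winslow Ward 934,898.72 → $934,900; Upper Borough 1,114,399.28 → $1,114,400; North Zone 1,052,322.00 → $1,052,320.
Totals: Winslow Ward $242,510 + $934,900 = $1,177,410; Upper Borough $242,510 + $1,114,400 = $1,356,910; North Zone $242,510 + $1,052,320 = $1,294,830.

Winslow Ward: $1,177,410; Upper Borough: $1,356,910; North Zone: $1,294,830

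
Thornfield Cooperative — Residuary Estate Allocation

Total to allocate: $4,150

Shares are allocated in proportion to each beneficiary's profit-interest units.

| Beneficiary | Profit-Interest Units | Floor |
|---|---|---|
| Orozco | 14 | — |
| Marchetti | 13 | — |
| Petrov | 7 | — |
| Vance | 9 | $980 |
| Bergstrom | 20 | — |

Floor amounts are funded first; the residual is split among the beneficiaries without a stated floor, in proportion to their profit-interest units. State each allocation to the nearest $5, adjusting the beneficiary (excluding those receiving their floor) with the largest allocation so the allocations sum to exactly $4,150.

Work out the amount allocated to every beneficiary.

Minimums first: Vance $980. Balance $3,170.
Balance split over remaining profit-interest units 54: Orozco 821.85 → $820; Marchetti 763.15 → $765; Petrov 410.93 → $410; Bergstrom 1,174.07 → $1,175.

Orozco: $820 | Marchetti: $765 | Petrov: $410 | Vance: $980 | Bergstrom: $1,175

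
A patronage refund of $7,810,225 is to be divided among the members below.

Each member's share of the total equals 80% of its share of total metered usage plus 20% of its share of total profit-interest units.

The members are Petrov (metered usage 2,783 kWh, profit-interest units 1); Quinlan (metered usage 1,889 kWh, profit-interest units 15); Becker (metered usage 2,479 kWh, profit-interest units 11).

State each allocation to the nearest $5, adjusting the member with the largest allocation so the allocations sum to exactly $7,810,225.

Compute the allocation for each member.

Petrov: $2,489,495 | Quinlan: $2,518,315 | Becker: $2,802,415

Metered usage total 7,151; profit-interest units total 27.
Combined weights (80% metered usage + 20% profit-interest units): Petrov 0.3187; Quinlan 0.3224; Becker 0.3588.
Pro-rata amounts: Petrov 2,489,497.34; Quinlan 2,518,314.88; Becker 2,802,412.79.
At nearest $5: Petrov $2,489,495; Quinlan $2,518,315; Becker $2,802,415. Sum = $7,810,225.
Rounded total matches; no reconciliation needed.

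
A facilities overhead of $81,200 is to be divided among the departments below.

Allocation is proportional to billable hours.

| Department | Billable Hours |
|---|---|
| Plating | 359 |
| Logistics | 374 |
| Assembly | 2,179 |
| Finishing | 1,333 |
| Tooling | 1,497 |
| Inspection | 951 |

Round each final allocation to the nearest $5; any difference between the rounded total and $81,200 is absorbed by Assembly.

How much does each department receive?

Plating: $4,355; Logistics: $4,535; Assembly: $26,440; Finishing: $16,170; Tooling: $18,160; Inspection: $11,540

Total billable hours = 6,693.
Unrounded shares: Plating 359/6,693 × $81,200 = 4,355.42; Logistics 374/6,693 × $81,200 = 4,537.40; Assembly 2,179/6,693 × $81,200 = 26,435.80; Finishing 1,333/6,693 × $81,200 = 16,172.06; Tooling 1,497/6,693 × $81,200 = 18,161.72; Inspection 951/6,693 × $81,200 = 11,537.61.
After rounding ($5): Plating $4,355; Logistics $4,535; Assembly $26,435; Finishing $16,170; Tooling $18,160; Inspection $11,540. Sum = $81,195.
Difference $81,200 − $81,195 = +$5 applied to Assembly: Assembly becomes $26,440.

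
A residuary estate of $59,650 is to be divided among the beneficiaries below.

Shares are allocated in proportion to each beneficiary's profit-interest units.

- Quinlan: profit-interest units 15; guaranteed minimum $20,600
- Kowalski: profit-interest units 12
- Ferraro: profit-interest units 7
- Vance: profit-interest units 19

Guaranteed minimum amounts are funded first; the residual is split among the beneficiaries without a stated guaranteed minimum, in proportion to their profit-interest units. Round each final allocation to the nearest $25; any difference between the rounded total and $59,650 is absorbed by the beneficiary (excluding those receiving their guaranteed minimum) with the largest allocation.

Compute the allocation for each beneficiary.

Quinlan: $20,600 | Kowalski: $12,325 | Ferraro: $7,200 | Vance: $19,525

Guaranteed amounts: Quinlan $20,600. Balance $39,050.
Balance split over remaining profit-interest units 38: Kowalski 12,331.58 → $12,325; Ferraro 7,193.42 → $7,200; Vance 19,525.00 → $19,525.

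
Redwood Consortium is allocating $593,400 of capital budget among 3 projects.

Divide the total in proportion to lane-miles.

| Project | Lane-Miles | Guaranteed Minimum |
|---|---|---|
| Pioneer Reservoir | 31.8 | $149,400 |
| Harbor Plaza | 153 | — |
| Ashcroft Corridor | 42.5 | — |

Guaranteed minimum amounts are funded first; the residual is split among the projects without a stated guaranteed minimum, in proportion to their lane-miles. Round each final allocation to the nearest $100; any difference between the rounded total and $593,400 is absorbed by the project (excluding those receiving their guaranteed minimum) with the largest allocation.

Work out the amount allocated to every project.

Fund the minimums — Pioneer Reservoir $149,400. Balance $444,000.
Balance split over remaining lane-miles 195.5: Harbor Plaza 347,478.26 → $347,500; Ashcroft Corridor 96,521.74 → $96,500.

Pioneer Reservoir: $149,400 · Harbor Plaza: $347,500 · Ashcroft Corridor: $96,500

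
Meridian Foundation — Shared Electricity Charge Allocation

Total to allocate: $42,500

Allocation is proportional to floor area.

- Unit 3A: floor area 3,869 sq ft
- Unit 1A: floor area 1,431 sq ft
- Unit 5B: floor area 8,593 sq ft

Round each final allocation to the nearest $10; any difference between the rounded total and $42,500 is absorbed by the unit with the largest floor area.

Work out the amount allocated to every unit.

Unit 3A: $11,840 · Unit 1A: $4,380 · Unit 5B: $26,280

Floor area total: 3,869 + 1,431 + 8,593 = 13,893.
Unrounded shares: Unit 3A 11,835.64; Unit 1A 4,377.56; Unit 5B 26,286.80.
Rounded to nearest $10: Unit 3A $11,840; Unit 1A $4,380; Unit 5B $26,290. Sum = $42,510.
Difference $42,500 − $42,510 = −$10 applied to largest floor area (Unit 5B): Unit 5B becomes $26,280.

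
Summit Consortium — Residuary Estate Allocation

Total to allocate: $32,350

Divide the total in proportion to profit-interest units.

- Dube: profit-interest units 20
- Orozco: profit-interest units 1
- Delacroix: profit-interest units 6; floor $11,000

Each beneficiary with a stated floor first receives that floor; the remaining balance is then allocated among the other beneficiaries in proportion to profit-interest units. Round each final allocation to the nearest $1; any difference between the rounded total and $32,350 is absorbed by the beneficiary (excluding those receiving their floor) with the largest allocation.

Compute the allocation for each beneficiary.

Minimums first: Delacroix $11,000. Balance $21,350.
Balance split over remaining profit-interest units 21: Dube 20,333.33 → $20,333; Orozco 1,016.67 → $1,017.

Dube: $20,333 | Orozco: $1,017 | Delacroix: $11,000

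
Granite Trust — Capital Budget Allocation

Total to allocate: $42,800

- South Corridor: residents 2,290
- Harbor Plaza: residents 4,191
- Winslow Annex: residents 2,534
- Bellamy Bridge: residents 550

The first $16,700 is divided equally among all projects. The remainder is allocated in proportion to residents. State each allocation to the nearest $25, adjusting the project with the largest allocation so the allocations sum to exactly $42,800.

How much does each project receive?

Equal tier: $16,700 ÷ 4 = $4,175 apiece.
Remainder $26,100 by residents (total 9,565): South Corridor 6,248.72 → $6,250; Harbor Plaza 11,435.97 → $11,425; Winslow Annex 6,914.52 → $6,925; Bellamy Bridge 1,500.78 → $1,500.
Totals: South Corridor $4,175 + $6,250 = $10,425; Harbor Plaza $4,175 + $11,425 = $15,600; Winslow Annex $4,175 + $6,925 = $11,100; Bellamy Bridge $4,175 + $1,500 = $5,675.

South Corridor: $10,425; Harbor Plaza: $15,600; Winslow Annex: $11,100; Bellamy Bridge: $5,675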